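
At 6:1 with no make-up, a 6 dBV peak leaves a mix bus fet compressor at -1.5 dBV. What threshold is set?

-3 dBV

Gain reduction = 6 − (-1.5) = 7.5 dB; output overshoot = GR / (R − 1) = 7.5 / 5 = 1.5 dB.
Threshold = output − output overshoot = -1.5 − 1.5 = -3 dBV.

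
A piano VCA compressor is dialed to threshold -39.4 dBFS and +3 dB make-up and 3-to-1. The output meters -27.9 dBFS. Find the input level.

-13.9 dBFS

Stripping the +3 dB make-up gives -30.9 dBFS at the gain stage.
That's 8.5 dB above the -39.4 dBFS threshold.
Undo the ratio: input overshoot = 8.5 × 3 = 25.5 dB, giving input = -13.9 dBFS.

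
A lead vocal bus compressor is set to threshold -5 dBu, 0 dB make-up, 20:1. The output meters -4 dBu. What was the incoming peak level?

15 dBu

The compressed level sits -4 − (-5) = 1 dB over threshold.
Input overshoot = R × output overshoot = 20 dB → input = -5 + 20 = 15 dBu.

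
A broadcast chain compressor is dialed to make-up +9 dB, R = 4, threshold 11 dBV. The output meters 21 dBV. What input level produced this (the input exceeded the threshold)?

Stripping the +9 dB make-up gives 12 dBV at the gain stage.
Post-compression overshoot = 12 − 11 = 1 dB.
Before 4:1 compression the overshoot was 1 × 4 = 4 dB, so input = 11 + 4 = 15 dBV.

15 dBV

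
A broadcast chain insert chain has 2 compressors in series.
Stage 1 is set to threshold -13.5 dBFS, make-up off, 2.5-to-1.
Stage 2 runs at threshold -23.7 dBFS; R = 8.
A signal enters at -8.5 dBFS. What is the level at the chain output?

-22.175 dBFS

Stage 1: overshoot 5 dB → 5/2.5 = 2 dB → -11.5 dBFS.
Stage 2: 12.2 dB above -23.7 dBFS, reduced 8:1 to 1.525 dB above → -22.175 dBFS.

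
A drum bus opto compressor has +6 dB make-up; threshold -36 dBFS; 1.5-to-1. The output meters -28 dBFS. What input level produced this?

-33 dBFS

Before make-up, the level was -28 − 6 = -34 dBFS.
Post-compression overshoot = -34 − (-36) = 2 dB.
Undo the ratio: input overshoot = 2 × 1.5 = 3 dB, giving input = -33 dBFS.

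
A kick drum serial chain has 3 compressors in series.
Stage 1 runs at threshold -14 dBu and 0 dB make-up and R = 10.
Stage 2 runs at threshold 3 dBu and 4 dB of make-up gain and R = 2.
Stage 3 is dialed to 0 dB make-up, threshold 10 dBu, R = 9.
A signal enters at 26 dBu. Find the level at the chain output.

-6 dBu

Stage 1: 40 dB above -14 dBu, reduced 10:1 to 4 dB above → -10 dBu.
Stage 2: -10 dBu is at or below the 3 dBu threshold — no compression; make-up brings it to -6 dBu.
Stage 3: below threshold (-6 ≤ 10); passes unchanged; output -6 dBu.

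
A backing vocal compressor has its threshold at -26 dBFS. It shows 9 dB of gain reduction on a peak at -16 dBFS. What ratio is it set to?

Input overshoot = -16 − (-26) = 10 dB.
Output overshoot = 10 − 9 = 1 dB.
Ratio = input overshoot / output overshoot = 10 / 1 = 10.

10:1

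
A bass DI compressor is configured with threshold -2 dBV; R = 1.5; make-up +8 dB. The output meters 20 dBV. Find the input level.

19 dBV

Before make-up, the level was 20 − 8 = 12 dBV.
The compressed level sits 12 − (-2) = 14 dB over threshold.
Undo the ratio: input overshoot = 14 × 1.5 = 21 dB, giving input = 19 dBV.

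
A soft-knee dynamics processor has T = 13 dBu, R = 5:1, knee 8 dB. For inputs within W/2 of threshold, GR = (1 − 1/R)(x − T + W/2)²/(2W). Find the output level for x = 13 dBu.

x − T + W/2 = 13 − 13 + 4 = 4.
GR = (1 − 1/5) × 4² / 16 = 0.8 × 16 / 16 = 0.8 dB.
Output = 13 − 0.8 = 12.2 dBu.

12.2 dBu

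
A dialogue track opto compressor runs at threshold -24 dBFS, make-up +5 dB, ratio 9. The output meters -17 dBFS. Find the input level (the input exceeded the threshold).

-6 dBFS

Remove make-up: -17 − 5 = -22 dBFS.
Post-compression overshoot = -22 − (-24) = 2 dB.
Input overshoot = R × output overshoot = 18 dB → input = -24 + 18 = -6 dBFS.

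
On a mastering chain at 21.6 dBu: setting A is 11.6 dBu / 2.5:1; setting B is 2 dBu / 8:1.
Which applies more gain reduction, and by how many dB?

B, by 11.15 dB

A: overshoot 10 dB → output overshoot 4 dB → GR 6 dB.
B: overshoot 19.6 dB → output overshoot 2.45 dB → GR 17.15 dB.
Difference: 11.15 dB in favour of B.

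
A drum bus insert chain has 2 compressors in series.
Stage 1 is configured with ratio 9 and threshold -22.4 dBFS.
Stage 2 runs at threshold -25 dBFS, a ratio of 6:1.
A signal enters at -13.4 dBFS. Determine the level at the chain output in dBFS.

-24.4 dBFS

Stage 1: 9 dB above -22.4 dBFS, reduced 9:1 to 1 dB above → -21.4 dBFS.
Stage 2: -21.4 dBFS is 3.6 dB over -25 dBFS; at 6:1 that becomes 0.6 dB over, giving -24.4 dBFS.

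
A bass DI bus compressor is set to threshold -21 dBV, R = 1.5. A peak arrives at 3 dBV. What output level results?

-5 dBV

Overshoot: 3 − (-21) = 24 dB.
The 24 dB excess becomes 16 dB after 1.5:1 reduction.
Output = -21 + 16 = -5 dBV.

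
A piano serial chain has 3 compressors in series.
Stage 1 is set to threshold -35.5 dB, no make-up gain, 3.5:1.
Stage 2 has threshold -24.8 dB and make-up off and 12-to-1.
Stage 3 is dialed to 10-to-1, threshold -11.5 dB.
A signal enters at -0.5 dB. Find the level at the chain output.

-25.5 dB

Stage 1: overshoot 35 dB → 35/3.5 = 10 dB → -25.5 dB.
Stage 2: below threshold (-25.5 ≤ -24.8); passes unchanged; output -25.5 dB.
Stage 3: -25.5 dB ≤ -11.5 dB, so stage 3 doesn't engage; output -25.5 dB.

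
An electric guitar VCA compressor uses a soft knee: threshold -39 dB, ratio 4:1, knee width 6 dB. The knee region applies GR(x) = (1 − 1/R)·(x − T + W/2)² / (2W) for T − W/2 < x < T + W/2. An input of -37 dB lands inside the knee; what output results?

x − T + W/2 = -37 − (-39) + 3 = 5.
GR = (1 − 1/4) × 5² / 12 = 0.75 × 25 / 12 = 1.5625 dB.
Output = -37 − 1.5625 = -38.5625 dB.

-38.5625 dB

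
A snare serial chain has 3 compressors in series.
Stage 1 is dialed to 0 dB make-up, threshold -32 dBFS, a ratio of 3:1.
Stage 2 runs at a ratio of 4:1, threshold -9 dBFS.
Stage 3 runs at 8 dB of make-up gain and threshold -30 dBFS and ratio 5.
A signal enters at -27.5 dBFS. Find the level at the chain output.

Stage 1: -27.5 dBFS is 4.5 dB over -32 dBFS; at 3:1 that becomes 1.5 dB over, giving -30.5 dBFS.
Stage 2: -30.5 dBFS is at or below the -9 dBFS threshold — no compression; output -30.5 dBFS.
Stage 3: below threshold (-30.5 ≤ -30); passes unchanged; make-up brings it to -22.5 dBFS.

-22.5 dBFS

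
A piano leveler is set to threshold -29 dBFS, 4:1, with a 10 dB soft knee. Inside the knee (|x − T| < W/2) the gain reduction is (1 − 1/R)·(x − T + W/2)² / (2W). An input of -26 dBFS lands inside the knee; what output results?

x − T + W/2 = -26 − (-29) + 5 = 8.
GR = (1 − 1/4) × 8² / 20 = 0.75 × 64 / 20 = 2.4 dB.
Output = -26 − 2.4 = -28.4 dBFS.

-28.4 dBFS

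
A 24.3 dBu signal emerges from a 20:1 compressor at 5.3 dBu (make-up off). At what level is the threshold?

4.3 dBu

Input is 20 dB above T (since output overshoot × R = input overshoot: (5.3 − T)·20 = 24.3 − T gives T = 4.3 dBu).
Check: 4.3 + (24.3 − 4.3)/20 = 4.3 + 1 = 5.3 dBu. ✓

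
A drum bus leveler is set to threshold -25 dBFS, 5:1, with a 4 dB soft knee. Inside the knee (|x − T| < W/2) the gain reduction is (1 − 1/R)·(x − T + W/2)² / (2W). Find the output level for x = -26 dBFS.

x − T + W/2 = -26 − (-25) + 2 = 1.
GR = (1 − 1/5) × 1² / 8 = 0.8 × 1 / 8 = 0.1 dB.
Output = -26 − 0.1 = -26.1 dBFS.

-26.1 dBFS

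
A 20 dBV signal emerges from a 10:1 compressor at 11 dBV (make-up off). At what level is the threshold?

Let T be the threshold. Output overshoot = (input overshoot)/R, so 11 − T = (20 − T)/10.
10·(11 − T) = 20 − T → 9·T = 110 − 20 = 90.
T = 90/9 = 10 dBV.

10 dBV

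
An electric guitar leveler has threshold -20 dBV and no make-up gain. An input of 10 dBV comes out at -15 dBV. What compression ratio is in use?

Input overshoot = 10 − (-20) = 30 dB; output overshoot = -15 − (-20) = 5 dB.
Ratio = 30 / 5 = 6.

6:1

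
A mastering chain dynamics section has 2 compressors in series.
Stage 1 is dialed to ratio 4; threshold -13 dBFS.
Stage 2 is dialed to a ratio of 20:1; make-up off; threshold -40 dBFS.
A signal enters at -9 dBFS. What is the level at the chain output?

-38.6 dBFS

Stage 1: -9 dBFS is 4 dB over -13 dBFS; at 4:1 that becomes 1 dB over, giving -12 dBFS.
Stage 2: 28 dB above -40 dBFS, reduced 20:1 to 1.4 dB above → -38.6 dBFS.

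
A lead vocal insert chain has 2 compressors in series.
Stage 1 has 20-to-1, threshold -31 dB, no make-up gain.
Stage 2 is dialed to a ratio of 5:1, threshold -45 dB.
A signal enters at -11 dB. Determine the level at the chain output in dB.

Stage 1: -11 dB is 20 dB over -31 dB; at 20:1 that becomes 1 dB over, giving -30 dB.
Stage 2: overshoot 15 dB → 15/5 = 3 dB → -42 dB.

-42 dB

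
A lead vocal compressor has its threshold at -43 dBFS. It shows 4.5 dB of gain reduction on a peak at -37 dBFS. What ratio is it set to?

4:1

Input overshoot = -37 − (-43) = 6 dB.
Output overshoot = 6 − 4.5 = 1.5 dB.
Ratio = input overshoot / output overshoot = 6 / 1.5 = 4.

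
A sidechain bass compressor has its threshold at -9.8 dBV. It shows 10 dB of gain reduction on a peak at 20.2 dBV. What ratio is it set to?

Input overshoot = 20.2 − (-9.8) = 30 dB.
Output overshoot = 30 − 10 = 20 dB.
Ratio = input overshoot / output overshoot = 30 / 20 = 1.5.

1.5:1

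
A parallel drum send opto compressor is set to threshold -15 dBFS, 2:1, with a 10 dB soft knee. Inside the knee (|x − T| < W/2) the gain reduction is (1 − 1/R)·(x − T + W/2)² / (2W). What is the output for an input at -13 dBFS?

-14.225 dBFS

x − T + W/2 = -13 − (-15) + 5 = 7.
GR = (1 − 1/2) × 7² / 20 = 0.5 × 49 / 20 = 1.225 dB.
Output = -13 − 1.225 = -14.225 dBFS.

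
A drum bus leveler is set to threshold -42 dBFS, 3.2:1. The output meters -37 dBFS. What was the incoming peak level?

-26 dBFS

The compressed level sits -37 − (-42) = 5 dB over threshold.
Before 3.2:1 compression the overshoot was 5 × 3.2 = 16 dB, so input = -42 + 16 = -26 dBFS.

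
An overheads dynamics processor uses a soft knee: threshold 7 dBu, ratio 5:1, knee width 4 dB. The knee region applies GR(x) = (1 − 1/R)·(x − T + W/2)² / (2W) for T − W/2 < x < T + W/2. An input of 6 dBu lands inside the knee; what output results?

x − T + W/2 = 6 − 7 + 2 = 1.
GR = (1 − 1/5) × 1² / 8 = 0.8 × 1 / 8 = 0.1 dB.
Output = 6 − 0.1 = 5.9 dBu.

5.9 dBu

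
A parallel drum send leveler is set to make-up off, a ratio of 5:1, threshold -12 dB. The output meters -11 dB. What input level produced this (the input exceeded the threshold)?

-7 dB

That's 1 dB above the -12 dB threshold.
Input overshoot = R × output overshoot = 5 dB → input = -12 + 5 = -7 dB.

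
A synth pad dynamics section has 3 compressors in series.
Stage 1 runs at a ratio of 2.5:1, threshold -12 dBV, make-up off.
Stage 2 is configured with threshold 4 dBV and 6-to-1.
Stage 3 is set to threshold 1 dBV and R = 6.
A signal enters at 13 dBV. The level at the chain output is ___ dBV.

Stage 1: 13 dBV is 25 dB over -12 dBV; at 2.5:1 that becomes 10 dB over, giving -2 dBV.
Stage 2: -2 dBV is at or below the 4 dBV threshold — no compression; output -2 dBV.
Stage 3: below threshold (-2 ≤ 1); passes unchanged; output -2 dBV.

-2 dBV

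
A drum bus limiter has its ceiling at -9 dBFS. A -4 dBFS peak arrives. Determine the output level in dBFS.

The limiter clamps the peak to its -9 dBFS ceiling.

-9 dBFS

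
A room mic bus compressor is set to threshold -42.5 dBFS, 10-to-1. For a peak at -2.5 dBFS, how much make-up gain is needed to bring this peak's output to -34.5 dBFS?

The peak compresses to -42.5 + 40/10 = -38.5 dBFS.
To reach -34.5 dBFS requires -34.5 − (-38.5) = 4 dB of make-up.

4 dB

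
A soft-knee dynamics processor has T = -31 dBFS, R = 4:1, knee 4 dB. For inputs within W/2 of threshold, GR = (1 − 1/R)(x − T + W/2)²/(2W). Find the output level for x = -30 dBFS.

x − T + W/2 = -30 − (-31) + 2 = 3.
GR = (1 − 1/4) × 3² / 8 = 0.75 × 9 / 8 = 0.84375 dB.
Output = -30 − 0.84375 = -30.84375 dBFS.

-30.84375 dBFS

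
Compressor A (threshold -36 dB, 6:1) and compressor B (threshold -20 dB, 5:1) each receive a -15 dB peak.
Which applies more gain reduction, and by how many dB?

A: overshoot 21 dB → output overshoot 3.5 dB → GR 17.5 dB.
B: overshoot 5 dB → output overshoot 1 dB → GR 4 dB.
A applies 13.5 dB more gain reduction.

A, by 13.5 dB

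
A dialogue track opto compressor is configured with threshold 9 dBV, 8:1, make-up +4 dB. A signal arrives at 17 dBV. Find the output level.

14 dBV

Overshoot: 17 − 9 = 8 dB.
The 8 dB excess becomes 1 dB after 8:1 reduction.
So the level is 9 + 1 = 10 dBV; make-up adds 4 dB, giving 14 dBV.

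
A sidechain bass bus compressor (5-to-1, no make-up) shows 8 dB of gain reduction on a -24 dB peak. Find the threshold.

-34 dB

Input is 10 dB above T (since output overshoot × R = input overshoot: (-32 − T)·5 = -24 − T gives T = -34 dB).
Check: -34 + (-24 − (-34))/5 = -34 + 2 = -32 dB. ✓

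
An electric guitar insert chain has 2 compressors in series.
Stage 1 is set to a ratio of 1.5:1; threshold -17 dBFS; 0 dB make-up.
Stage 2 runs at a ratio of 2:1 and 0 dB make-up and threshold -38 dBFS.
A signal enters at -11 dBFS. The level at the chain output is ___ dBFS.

Stage 1: -11 dBFS is 6 dB over -17 dBFS; at 1.5:1 that becomes 4 dB over, giving -13 dBFS.
Stage 2: overshoot 25 dB → 25/2 = 12.5 dB → -25.5 dBFS.

-25.5 dBFS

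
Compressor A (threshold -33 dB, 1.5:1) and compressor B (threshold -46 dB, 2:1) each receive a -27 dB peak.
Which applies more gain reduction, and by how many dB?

B, by 7.5 dB

A: 6 dB over, compressed to 4 dB over, so 2 dB of GR.
B: 19 dB over, compressed to 9.5 dB over, so 9.5 dB of GR.
Difference: 7.5 dB in favour of B.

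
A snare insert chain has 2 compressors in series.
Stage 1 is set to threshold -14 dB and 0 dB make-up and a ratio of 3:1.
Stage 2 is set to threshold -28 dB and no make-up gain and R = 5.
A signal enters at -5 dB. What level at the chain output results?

Stage 1: 9 dB above -14 dB, reduced 3:1 to 3 dB above → -11 dB.
Stage 2: 17 dB above -28 dB, reduced 5:1 to 3.4 dB above → -24.6 dB.

-24.6 dB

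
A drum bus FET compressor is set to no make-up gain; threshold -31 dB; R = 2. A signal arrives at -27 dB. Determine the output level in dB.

-27 dB sits 4 dB over threshold.
2:1 compression reduces that to 4/2 = 2 dB over.
Output = -31 + 2 = -29 dB.

-29 dB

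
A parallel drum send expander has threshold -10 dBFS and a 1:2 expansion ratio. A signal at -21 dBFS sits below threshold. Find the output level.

-32 dBFS

Below threshold, a 1:2 expander applies gain = (2−1)×(T − x) of attenuation.
(2−1) × 11 = 11 dB, so output = -21 − 11 = -32 dBFS.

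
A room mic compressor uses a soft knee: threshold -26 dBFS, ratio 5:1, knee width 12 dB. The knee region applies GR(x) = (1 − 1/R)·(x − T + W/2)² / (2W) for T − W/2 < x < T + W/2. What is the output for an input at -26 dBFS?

-27.2 dBFS

x − T + W/2 = -26 − (-26) + 6 = 6.
GR = (1 − 1/5) × 6² / 24 = 0.8 × 36 / 24 = 1.2 dB.
Output = -26 − 1.2 = -27.2 dBFS.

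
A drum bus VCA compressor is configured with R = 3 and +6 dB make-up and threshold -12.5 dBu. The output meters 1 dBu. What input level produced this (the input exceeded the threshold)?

Remove make-up: 1 − 6 = -5 dBu.
The compressed level sits -5 − (-12.5) = 7.5 dB over threshold.
Before 3:1 compression the overshoot was 7.5 × 3 = 22.5 dB, so input = -12.5 + 22.5 = 10 dBu.

10 dBu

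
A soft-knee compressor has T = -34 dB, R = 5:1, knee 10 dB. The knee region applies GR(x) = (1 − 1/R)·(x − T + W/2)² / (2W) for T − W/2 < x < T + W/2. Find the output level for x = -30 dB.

x − T + W/2 = -30 − (-34) + 5 = 9.
GR = (1 − 1/5) × 9² / 20 = 0.8 × 81 / 20 = 3.24 dB.
Output = -30 − 3.24 = -33.24 dB.

-33.24 dB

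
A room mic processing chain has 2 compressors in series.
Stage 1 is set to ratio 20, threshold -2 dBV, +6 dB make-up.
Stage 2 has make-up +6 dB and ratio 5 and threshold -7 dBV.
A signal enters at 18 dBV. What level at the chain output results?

1.4 dBV

Stage 1: overshoot 20 dB → 20/20 = 1 dB → -1 dBV; +6 dB make-up → 5 dBV.
Stage 2: overshoot 12 dB → 12/5 = 2.4 dB → -4.6 dBV; +6 dB make-up → 1.4 dBV.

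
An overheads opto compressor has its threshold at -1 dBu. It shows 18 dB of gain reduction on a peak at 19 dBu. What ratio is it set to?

10:1

Input overshoot = 19 − (-1) = 20 dB.
Output overshoot = 20 − 18 = 2 dB.
Ratio = input overshoot / output overshoot = 20 / 2 = 10.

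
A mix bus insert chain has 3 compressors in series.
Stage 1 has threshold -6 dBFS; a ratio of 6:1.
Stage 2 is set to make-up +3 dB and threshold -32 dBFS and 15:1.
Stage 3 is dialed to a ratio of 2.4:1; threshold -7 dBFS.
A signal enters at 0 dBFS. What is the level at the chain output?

-27.2 dBFS

Stage 1: overshoot 6 dB → 6/6 = 1 dB → -5 dBFS.
Stage 2: -5 dBFS is 27 dB over -32 dBFS; at 15:1 that becomes 1.8 dB over, giving -30.2 dBFS; +3 dB make-up → -27.2 dBFS.
Stage 3: -27.2 dBFS ≤ -7 dBFS, so stage 3 doesn't engage; output -27.2 dBFS.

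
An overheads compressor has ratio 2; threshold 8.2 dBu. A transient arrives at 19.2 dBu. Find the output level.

13.7 dBu

19.2 dBu sits 11 dB over threshold.
2:1 compression reduces that to 11/2 = 5.5 dB over.
That puts the output at 13.7 dBu.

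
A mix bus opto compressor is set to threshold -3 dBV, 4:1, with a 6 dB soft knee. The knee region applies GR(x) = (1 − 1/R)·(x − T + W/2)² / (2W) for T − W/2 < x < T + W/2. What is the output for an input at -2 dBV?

-3 dBV

x − T + W/2 = -2 − (-3) + 3 = 4.
GR = (1 − 1/4) × 4² / 12 = 0.75 × 16 / 12 = 1 dB.
Output = -2 − 1 = -3 dBV.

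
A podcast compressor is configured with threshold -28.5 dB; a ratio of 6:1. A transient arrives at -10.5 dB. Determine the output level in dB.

-10.5 dB sits 18 dB over threshold.
6:1 compression reduces that to 18/6 = 3 dB over.
So the level is -28.5 + 3 = -25.5 dB.

-25.5 dB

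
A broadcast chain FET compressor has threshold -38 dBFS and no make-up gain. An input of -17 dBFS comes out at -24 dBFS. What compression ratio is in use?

1.5:1

Input overshoot = -17 − (-38) = 21 dB; output overshoot = -24 − (-38) = 14 dB.
Ratio = 21 / 14 = 1.5.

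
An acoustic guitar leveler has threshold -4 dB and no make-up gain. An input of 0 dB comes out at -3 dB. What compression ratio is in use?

4:1

Input overshoot = 0 − (-4) = 4 dB; output overshoot = -3 − (-4) = 1 dB.
Ratio = 4 / 1 = 4.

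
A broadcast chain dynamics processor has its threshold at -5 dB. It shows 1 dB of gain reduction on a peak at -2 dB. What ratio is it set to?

1.5:1

Input overshoot = -2 − (-5) = 3 dB.
Output overshoot = 3 − 1 = 2 dB.
Ratio = input overshoot / output overshoot = 3 / 2 = 1.5.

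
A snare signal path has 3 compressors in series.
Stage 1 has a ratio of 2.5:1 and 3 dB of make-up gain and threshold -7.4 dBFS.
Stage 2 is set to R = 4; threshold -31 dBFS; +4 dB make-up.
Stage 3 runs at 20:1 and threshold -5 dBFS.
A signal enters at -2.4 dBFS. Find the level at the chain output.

Stage 1: 5 dB above -7.4 dBFS, reduced 2.5:1 to 2 dB above → -5.4 dBFS; +3 dB make-up → -2.4 dBFS.
Stage 2: 28.6 dB above -31 dBFS, reduced 4:1 to 7.15 dB above → -23.85 dBFS; +4 dB make-up → -19.85 dBFS.
Stage 3: -19.85 dBFS ≤ -5 dBFS, so stage 3 doesn't engage; output -19.85 dBFS.

-19.85 dBFS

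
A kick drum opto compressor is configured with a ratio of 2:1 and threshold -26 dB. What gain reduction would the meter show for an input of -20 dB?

The signal is 6 dB above threshold.
At 2:1, output sits 6/2 = 3 dB above threshold.
GR = overshoot in − overshoot out = 6 − 3 = 3 dB.

3 dB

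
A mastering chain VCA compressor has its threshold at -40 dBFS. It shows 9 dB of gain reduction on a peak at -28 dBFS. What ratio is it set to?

4:1

Input overshoot = -28 − (-40) = 12 dB.
Output overshoot = 12 − 9 = 3 dB.
Ratio = input overshoot / output overshoot = 12 / 3 = 4.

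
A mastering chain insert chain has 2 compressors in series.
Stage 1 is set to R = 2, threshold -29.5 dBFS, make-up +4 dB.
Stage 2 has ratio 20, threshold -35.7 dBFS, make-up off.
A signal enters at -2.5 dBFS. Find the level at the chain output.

-34.515 dBFS

Stage 1: overshoot 27 dB → 27/2 = 13.5 dB → -16 dBFS; +4 dB make-up → -12 dBFS.
Stage 2: overshoot 23.7 dB → 23.7/20 = 1.185 dB → -34.515 dBFS.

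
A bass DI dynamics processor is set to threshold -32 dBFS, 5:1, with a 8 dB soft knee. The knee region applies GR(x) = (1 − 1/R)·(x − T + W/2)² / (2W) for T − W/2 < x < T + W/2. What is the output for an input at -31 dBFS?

x − T + W/2 = -31 − (-32) + 4 = 5.
GR = (1 − 1/5) × 5² / 16 = 0.8 × 25 / 16 = 1.25 dB.
Output = -31 − 1.25 = -32.25 dBFS.

-32.25 dBFS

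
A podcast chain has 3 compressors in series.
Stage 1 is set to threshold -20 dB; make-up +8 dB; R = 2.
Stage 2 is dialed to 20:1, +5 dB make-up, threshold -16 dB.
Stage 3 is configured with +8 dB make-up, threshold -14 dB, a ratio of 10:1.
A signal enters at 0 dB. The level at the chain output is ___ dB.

-5.63 dB

Stage 1: 0 dB is 20 dB over -20 dB; at 2:1 that becomes 10 dB over, giving -10 dB; +8 dB make-up → -2 dB.
Stage 2: -2 dB is 14 dB over -16 dB; at 20:1 that becomes 0.7 dB over, giving -15.3 dB; +5 dB make-up → -10.3 dB.
Stage 3: 3.7 dB above -14 dB, reduced 10:1 to 0.37 dB above → -13.63 dB; +8 dB make-up → -5.63 dB.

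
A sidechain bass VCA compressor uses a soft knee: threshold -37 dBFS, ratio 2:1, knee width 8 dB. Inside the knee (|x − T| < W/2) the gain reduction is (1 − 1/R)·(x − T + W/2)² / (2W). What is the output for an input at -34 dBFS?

x − T + W/2 = -34 − (-37) + 4 = 7.
GR = (1 − 1/2) × 7² / 16 = 0.5 × 49 / 16 = 1.53125 dB.
Output = -34 − 1.53125 = -35.53125 dBFS.

-35.53125 dBFS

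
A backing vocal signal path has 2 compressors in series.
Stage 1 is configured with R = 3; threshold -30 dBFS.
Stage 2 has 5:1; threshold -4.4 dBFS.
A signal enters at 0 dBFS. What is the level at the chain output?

-20 dBFS

Stage 1: 0 dBFS is 30 dB over -30 dBFS; at 3:1 that becomes 10 dB over, giving -20 dBFS.
Stage 2: below threshold (-20 ≤ -4.4); passes unchanged; output -20 dBFS.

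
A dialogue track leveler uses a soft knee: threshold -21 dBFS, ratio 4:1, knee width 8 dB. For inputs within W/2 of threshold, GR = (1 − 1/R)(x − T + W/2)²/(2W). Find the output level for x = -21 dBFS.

x − T + W/2 = -21 − (-21) + 4 = 4.
GR = (1 − 1/4) × 4² / 16 = 0.75 × 16 / 16 = 0.75 dB.
Output = -21 − 0.75 = -21.75 dBFS.

-21.75 dBFS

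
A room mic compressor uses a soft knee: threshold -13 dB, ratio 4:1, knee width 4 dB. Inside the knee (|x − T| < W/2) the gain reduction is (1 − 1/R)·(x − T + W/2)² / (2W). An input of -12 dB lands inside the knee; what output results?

-12.84375 dB

x − T + W/2 = -12 − (-13) + 2 = 3.
GR = (1 − 1/4) × 3² / 8 = 0.75 × 9 / 8 = 0.84375 dB.
Output = -12 − 0.84375 = -12.84375 dB.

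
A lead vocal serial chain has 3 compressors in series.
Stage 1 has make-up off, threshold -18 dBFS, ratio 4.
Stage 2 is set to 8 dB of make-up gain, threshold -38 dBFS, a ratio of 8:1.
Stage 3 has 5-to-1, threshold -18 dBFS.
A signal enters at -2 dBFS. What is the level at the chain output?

Stage 1: 16 dB above -18 dBFS, reduced 4:1 to 4 dB above → -14 dBFS.
Stage 2: overshoot 24 dB → 24/8 = 3 dB → -35 dBFS; +8 dB make-up → -27 dBFS.
Stage 3: -27 dBFS ≤ -18 dBFS, so stage 3 doesn't engage; output -27 dBFS.

-27 dBFS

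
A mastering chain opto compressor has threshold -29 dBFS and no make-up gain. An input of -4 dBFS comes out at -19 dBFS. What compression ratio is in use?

Input overshoot = -4 − (-29) = 25 dB; output overshoot = -19 − (-29) = 10 dB.
Ratio = 25 / 10 = 2.5.

2.5:1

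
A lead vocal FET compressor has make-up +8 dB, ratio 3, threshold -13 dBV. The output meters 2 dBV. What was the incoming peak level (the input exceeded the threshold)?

Stripping the +8 dB make-up gives -6 dBV at the gain stage.
That's 7 dB above the -13 dBV threshold.
Undo the ratio: input overshoot = 7 × 3 = 21 dB, giving input = 8 dBV.

8 dBV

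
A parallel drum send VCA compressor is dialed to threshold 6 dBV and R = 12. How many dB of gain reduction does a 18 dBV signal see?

11 dB

18 dBV exceeds the threshold by 12 dB.
After 12:1 compression the overshoot becomes 12/12 = 1 dB.
So the signal is attenuated by 12 − 1 = 11 dB.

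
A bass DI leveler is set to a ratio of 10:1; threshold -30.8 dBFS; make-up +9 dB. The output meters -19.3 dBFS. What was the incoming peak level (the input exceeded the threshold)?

-5.8 dBFS

Remove make-up: -19.3 − 9 = -28.3 dBFS.
That's 2.5 dB above the -30.8 dBFS threshold.
Before 10:1 compression the overshoot was 2.5 × 10 = 25 dB, so input = -30.8 + 25 = -5.8 dBFS.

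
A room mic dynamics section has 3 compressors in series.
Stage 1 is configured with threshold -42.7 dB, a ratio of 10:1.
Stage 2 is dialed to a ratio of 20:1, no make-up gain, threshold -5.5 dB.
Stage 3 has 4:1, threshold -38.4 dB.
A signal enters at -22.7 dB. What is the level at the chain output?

-40.7 dB

Stage 1: overshoot 20 dB → 20/10 = 2 dB → -40.7 dB.
Stage 2: -40.7 dB is at or below the -5.5 dB threshold — no compression; output -40.7 dB.
Stage 3: below threshold (-40.7 ≤ -38.4); passes unchanged; output -40.7 dB.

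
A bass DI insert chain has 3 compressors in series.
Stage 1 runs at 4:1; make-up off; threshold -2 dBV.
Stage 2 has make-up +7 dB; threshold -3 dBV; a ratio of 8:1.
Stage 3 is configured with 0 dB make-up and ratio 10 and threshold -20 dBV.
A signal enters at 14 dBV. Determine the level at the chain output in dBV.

-17.5375 dBV

Stage 1: overshoot 16 dB → 16/4 = 4 dB → 2 dBV.
Stage 2: 5 dB above -3 dBV, reduced 8:1 to 0.625 dB above → -2.375 dBV; +7 dB make-up → 4.625 dBV.
Stage 3: 4.625 dBV is 24.625 dB over -20 dBV; at 10:1 that becomes 2.4625 dB over, giving -17.5375 dBV.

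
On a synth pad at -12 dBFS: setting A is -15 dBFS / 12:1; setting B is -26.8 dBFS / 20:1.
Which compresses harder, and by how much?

B, by 11.31 dB

A: overshoot 3 dB → output overshoot 0.25 dB → GR 2.75 dB.
B: overshoot 14.8 dB → output overshoot 0.74 dB → GR 14.06 dB.
B applies 11.31 dB more gain reduction.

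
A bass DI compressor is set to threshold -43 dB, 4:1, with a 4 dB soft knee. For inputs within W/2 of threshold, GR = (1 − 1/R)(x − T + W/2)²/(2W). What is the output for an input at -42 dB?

x − T + W/2 = -42 − (-43) + 2 = 3.
GR = (1 − 1/4) × 3² / 8 = 0.75 × 9 / 8 = 0.84375 dB.
Output = -42 − 0.84375 = -42.84375 dB.

-42.84375 dB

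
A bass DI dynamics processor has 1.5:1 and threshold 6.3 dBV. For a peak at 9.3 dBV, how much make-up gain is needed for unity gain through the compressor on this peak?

1 dB

The peak compresses to 6.3 + 3/1.5 = 8.3 dBV.
To reach 9.3 dBV requires 9.3 − 8.3 = 1 dB of make-up.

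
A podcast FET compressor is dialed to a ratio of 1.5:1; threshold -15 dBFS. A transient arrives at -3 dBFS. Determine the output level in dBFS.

The input is 12 dB above the -15 dBFS threshold.
1.5:1 compression reduces that to 12/1.5 = 8 dB over.
That puts the output at -7 dBFS.

-7 dBFS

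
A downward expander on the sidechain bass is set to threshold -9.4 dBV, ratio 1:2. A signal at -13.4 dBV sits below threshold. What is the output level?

-17.4 dBV

Undershoot = (-9.4) − (-13.4) = 4 dB.
At 1:2, that expands to 8 dB under threshold.
Output = -9.4 − 8 = -17.4 dBV.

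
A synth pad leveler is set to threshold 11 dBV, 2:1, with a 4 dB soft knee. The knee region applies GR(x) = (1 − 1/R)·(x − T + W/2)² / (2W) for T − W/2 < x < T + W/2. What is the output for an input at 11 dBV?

10.75 dBV

x − T + W/2 = 11 − 11 + 2 = 2.
GR = (1 − 1/2) × 2² / 8 = 0.5 × 4 / 8 = 0.25 dB.
Output = 11 − 0.25 = 10.75 dBV.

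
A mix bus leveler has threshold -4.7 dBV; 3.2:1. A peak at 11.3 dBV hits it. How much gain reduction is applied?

11 dB

11.3 dBV exceeds the threshold by 16 dB.
A 3.2:1 ratio leaves 5 dB of that excess.
Gain reduction = 16 − 5 = 11 dB.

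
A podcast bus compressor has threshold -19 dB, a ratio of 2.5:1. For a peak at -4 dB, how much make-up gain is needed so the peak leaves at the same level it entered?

Overshoot 15 dB → 15/2.5 = 6 dB after compression, so the compressed level is -19 + 6 = -13 dB.
Make-up = target − compressed = -4 − (-13) = 9 dB.

9 dB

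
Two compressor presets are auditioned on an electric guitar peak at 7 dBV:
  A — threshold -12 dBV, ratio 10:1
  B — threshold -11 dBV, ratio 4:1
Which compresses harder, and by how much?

A: GR = 19 − 19/10 = 17.1 dB.
B: GR = 18 − 18/4 = 13.5 dB.
Difference: 3.6 dB in favour of A.

A, by 3.6 dB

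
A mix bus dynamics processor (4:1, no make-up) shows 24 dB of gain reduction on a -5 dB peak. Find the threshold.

Input is 32 dB above T (since output overshoot × R = input overshoot: (-29 − T)·4 = -5 − T gives T = -37 dB).
Check: -37 + (-5 − (-37))/4 = -37 + 8 = -29 dB. ✓

-37 dB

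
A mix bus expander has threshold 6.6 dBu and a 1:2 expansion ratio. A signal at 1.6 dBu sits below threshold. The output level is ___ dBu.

The input is 5 dB below the 6.6 dBu threshold.
A 1:2 expander multiplies undershoot by 2: 5 × 2 = 10 dB below threshold.
Output = 6.6 − 10 = -3.4 dBu.

-3.4 dBu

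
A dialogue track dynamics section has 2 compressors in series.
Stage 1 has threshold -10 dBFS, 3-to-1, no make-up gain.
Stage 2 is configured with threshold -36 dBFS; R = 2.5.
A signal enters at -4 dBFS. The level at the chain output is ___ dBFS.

-24.8 dBFS

Stage 1: overshoot 6 dB → 6/3 = 2 dB → -8 dBFS.
Stage 2: overshoot 28 dB → 28/2.5 = 11.2 dB → -24.8 dBFS.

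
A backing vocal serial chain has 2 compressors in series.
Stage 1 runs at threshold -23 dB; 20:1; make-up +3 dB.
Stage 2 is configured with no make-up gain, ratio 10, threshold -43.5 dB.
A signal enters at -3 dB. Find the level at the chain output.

-41.05 dB

Stage 1: -3 dB is 20 dB over -23 dB; at 20:1 that becomes 1 dB over, giving -22 dB; +3 dB make-up → -19 dB.
Stage 2: 24.5 dB above -43.5 dB, reduced 10:1 to 2.45 dB above → -41.05 dB.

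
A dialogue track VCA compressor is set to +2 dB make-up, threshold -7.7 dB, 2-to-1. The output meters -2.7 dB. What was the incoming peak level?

-1.7 dB

Remove make-up: -2.7 − 2 = -4.7 dB.
The compressed level sits -4.7 − (-7.7) = 3 dB over threshold.
Before 2:1 compression the overshoot was 3 × 2 = 6 dB, so input = -7.7 + 6 = -1.7 dB.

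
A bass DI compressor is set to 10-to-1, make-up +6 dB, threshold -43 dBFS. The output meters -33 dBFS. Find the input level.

-3 dBFS

Remove make-up: -33 − 6 = -39 dBFS.
That's 4 dB above the -43 dBFS threshold.
Before 10:1 compression the overshoot was 4 × 10 = 40 dB, so input = -43 + 40 = -3 dBFS.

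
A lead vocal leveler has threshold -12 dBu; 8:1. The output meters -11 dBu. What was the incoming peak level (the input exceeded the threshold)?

-4 dBu

The compressed level sits -11 − (-12) = 1 dB over threshold.
Undo the ratio: input overshoot = 1 × 8 = 8 dB, giving input = -4 dBu.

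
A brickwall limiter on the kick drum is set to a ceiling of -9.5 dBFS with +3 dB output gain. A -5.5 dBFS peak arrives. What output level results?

-6.5 dBFS

A brickwall limiter is an ∞:1 compressor: any input above the ceiling is clamped to -9.5 dBFS.
Output gain then adds 3 dB: -9.5 + 3 = -6.5 dBFS.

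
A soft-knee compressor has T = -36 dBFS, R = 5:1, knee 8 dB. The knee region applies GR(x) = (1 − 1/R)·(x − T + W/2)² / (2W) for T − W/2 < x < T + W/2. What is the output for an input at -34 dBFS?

x − T + W/2 = -34 − (-36) + 4 = 6.
GR = (1 − 1/5) × 6² / 16 = 0.8 × 36 / 16 = 1.8 dB.
Output = -34 − 1.8 = -35.8 dBFS.

-35.8 dBFS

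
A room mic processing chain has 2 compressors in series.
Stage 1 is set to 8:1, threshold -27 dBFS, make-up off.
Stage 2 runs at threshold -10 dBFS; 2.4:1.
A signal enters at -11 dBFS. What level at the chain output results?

Stage 1: overshoot 16 dB → 16/8 = 2 dB → -25 dBFS.
Stage 2: -25 dBFS is at or below the -10 dBFS threshold — no compression; output -25 dBFS.

-25 dBFS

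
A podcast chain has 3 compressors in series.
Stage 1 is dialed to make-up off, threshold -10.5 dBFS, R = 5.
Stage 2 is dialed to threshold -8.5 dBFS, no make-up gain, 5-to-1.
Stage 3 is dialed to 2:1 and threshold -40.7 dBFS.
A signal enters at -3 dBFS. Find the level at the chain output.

Stage 1: -3 dBFS is 7.5 dB over -10.5 dBFS; at 5:1 that becomes 1.5 dB over, giving -9 dBFS.
Stage 2: below threshold (-9 ≤ -8.5); passes unchanged; output -9 dBFS.
Stage 3: -9 dBFS is 31.7 dB over -40.7 dBFS; at 2:1 that becomes 15.85 dB over, giving -24.85 dBFS.

-24.85 dBFS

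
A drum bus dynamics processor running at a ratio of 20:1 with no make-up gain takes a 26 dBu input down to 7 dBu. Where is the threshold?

Gain reduction = 26 − 7 = 19 dB; output overshoot = GR / (R − 1) = 19 / 19 = 1 dB.
Threshold = output − output overshoot = 7 − 1 = 6 dBu.

6 dBu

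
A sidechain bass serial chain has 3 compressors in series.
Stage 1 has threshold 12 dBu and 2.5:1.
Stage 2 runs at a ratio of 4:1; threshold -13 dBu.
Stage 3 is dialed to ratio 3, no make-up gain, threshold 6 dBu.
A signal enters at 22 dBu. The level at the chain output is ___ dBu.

-5.75 dBu

Stage 1: 10 dB above 12 dBu, reduced 2.5:1 to 4 dB above → 16 dBu.
Stage 2: 16 dBu is 29 dB over -13 dBu; at 4:1 that becomes 7.25 dB over, giving -5.75 dBu.
Stage 3: -5.75 dBu ≤ 6 dBu, so stage 3 doesn't engage; output -5.75 dBu.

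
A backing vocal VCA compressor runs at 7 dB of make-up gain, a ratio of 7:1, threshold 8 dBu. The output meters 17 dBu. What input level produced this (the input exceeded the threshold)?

22 dBu

Before make-up, the level was 17 − 7 = 10 dBu.
That's 2 dB above the 8 dBu threshold.
Before 7:1 compression the overshoot was 2 × 7 = 14 dB, so input = 8 + 14 = 22 dBu.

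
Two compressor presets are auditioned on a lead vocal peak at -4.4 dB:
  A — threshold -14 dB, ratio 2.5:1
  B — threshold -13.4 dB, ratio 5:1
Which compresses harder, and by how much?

B, by 1.44 dB

A: GR = 9.6 − 9.6/2.5 = 5.76 dB.
B: GR = 9 − 9/5 = 7.2 dB.
B applies 1.44 dB more gain reduction.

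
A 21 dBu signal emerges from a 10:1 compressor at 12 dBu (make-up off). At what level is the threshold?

Gain reduction = 21 − 12 = 9 dB; output overshoot = GR / (R − 1) = 9 / 9 = 1 dB.
Threshold = output − output overshoot = 12 − 1 = 11 dBu.

11 dBu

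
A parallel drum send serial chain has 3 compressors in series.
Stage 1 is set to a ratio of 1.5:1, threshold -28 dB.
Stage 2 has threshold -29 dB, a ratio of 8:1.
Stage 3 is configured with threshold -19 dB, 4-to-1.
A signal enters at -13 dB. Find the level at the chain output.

Stage 1: overshoot 15 dB → 15/1.5 = 10 dB → -18 dB.
Stage 2: overshoot 11 dB → 11/8 = 1.375 dB → -27.625 dB.
Stage 3: -27.625 dB is at or below the -19 dB threshold — no compression; output -27.625 dB.

-27.625 dB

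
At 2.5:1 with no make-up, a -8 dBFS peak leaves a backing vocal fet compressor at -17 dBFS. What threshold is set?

Input is 15 dB above T (since output overshoot × R = input overshoot: (-17 − T)·2.5 = -8 − T gives T = -23 dBFS).
Check: -23 + (-8 − (-23))/2.5 = -23 + 6 = -17 dBFS. ✓

-23 dBFS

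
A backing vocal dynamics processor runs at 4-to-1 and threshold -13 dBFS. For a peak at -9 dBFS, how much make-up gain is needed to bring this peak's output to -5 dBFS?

7 dB

Overshoot 4 dB → 4/4 = 1 dB after compression, so the compressed level is -13 + 1 = -12 dBFS.
Make-up = target − compressed = -5 − (-12) = 7 dB.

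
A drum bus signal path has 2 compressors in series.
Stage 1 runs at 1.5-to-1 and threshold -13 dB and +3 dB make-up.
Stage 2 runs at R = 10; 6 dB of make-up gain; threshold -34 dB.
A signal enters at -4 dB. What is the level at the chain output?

Stage 1: 9 dB above -13 dB, reduced 1.5:1 to 6 dB above → -7 dB; +3 dB make-up → -4 dB.
Stage 2: 30 dB above -34 dB, reduced 10:1 to 3 dB above → -31 dB; +6 dB make-up → -25 dB.

-25 dB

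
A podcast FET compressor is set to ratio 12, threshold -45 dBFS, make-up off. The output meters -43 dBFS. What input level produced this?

-21 dBFS

Post-compression overshoot = -43 − (-45) = 2 dB.
Input overshoot = R × output overshoot = 24 dB → input = -45 + 24 = -21 dBFS.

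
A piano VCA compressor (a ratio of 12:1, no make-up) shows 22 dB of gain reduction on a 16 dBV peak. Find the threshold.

-8 dBV

Gain reduction = 16 − (-6) = 22 dB; output overshoot = GR / (R − 1) = 22 / 11 = 2 dB.
Threshold = output − output overshoot = -6 − 2 = -8 dBV.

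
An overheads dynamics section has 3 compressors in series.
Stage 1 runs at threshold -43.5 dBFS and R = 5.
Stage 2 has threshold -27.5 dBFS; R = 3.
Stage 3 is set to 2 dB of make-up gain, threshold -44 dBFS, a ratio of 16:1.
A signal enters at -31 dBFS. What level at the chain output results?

Stage 1: -31 dBFS is 12.5 dB over -43.5 dBFS; at 5:1 that becomes 2.5 dB over, giving -41 dBFS.
Stage 2: -41 dBFS is at or below the -27.5 dBFS threshold — no compression; output -41 dBFS.
Stage 3: 3 dB above -44 dBFS, reduced 16:1 to 0.1875 dB above → -43.8125 dBFS; +2 dB make-up → -41.8125 dBFS.

-41.8125 dBFS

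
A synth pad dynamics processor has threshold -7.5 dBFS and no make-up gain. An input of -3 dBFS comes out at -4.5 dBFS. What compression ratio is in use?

1.5:1

Input overshoot = -3 − (-7.5) = 4.5 dB; output overshoot = -4.5 − (-7.5) = 3 dB.
Ratio = 4.5 / 3 = 1.5.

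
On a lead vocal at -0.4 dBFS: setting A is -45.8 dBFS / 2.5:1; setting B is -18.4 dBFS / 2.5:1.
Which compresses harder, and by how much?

A, by 16.44 dB

A: 45.4 dB over, compressed to 18.16 dB over, so 27.24 dB of GR.
B: 18 dB over, compressed to 7.2 dB over, so 10.8 dB of GR.
A applies 16.44 dB more gain reduction.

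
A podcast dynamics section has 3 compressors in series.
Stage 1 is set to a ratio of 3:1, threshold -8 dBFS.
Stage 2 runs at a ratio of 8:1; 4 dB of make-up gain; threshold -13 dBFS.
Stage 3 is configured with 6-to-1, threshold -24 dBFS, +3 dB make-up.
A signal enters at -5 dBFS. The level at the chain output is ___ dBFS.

-18.375 dBFS

Stage 1: -5 dBFS is 3 dB over -8 dBFS; at 3:1 that becomes 1 dB over, giving -7 dBFS.
Stage 2: 6 dB above -13 dBFS, reduced 8:1 to 0.75 dB above → -12.25 dBFS; +4 dB make-up → -8.25 dBFS.
Stage 3: -8.25 dBFS is 15.75 dB over -24 dBFS; at 6:1 that becomes 2.625 dB over, giving -21.375 dBFS; +3 dB make-up → -18.375 dBFS.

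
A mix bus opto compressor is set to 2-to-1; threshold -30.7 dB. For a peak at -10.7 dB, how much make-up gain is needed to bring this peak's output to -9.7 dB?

The peak compresses to -30.7 + 20/2 = -20.7 dB.
To reach -9.7 dB requires -9.7 − (-20.7) = 11 dB of make-up.

11 dB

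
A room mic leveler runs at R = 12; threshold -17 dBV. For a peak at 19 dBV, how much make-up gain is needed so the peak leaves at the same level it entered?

33 dB

Without make-up, output = threshold + overshoot/12 = -17 + 3 = -14 dBV.
Gap to target: 33 dB.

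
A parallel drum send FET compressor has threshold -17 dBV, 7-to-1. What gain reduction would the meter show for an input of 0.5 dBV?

The signal is 17.5 dB above threshold.
At 7:1, output sits 17.5/7 = 2.5 dB above threshold.
Gain reduction = 17.5 − 2.5 = 15 dB.

15 dB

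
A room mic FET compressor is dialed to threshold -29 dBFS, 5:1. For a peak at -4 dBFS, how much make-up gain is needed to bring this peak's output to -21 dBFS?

3 dB

Without make-up, output = threshold + overshoot/5 = -29 + 5 = -24 dBFS.
Gap to target: 3 dB.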